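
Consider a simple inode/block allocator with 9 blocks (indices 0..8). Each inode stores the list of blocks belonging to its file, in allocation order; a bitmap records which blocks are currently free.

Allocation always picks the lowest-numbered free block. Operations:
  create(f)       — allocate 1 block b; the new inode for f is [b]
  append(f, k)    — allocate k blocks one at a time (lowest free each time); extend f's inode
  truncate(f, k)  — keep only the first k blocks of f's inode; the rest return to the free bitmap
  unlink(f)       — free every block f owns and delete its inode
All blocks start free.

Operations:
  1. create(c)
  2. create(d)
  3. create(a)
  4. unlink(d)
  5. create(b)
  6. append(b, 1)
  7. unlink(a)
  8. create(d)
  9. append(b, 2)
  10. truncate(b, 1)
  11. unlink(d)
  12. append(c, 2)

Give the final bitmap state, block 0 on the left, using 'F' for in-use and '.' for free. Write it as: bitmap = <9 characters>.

  1. create(c)  ⇒  F........  {c→[0]}
  2. create(d)  ⇒  FF.......  {c→[0]; d→[1]}
  3. create(a)  ⇒  FFF......  {a→[2]; c→[0]; d→[1]}
  4. unlink(d)  ⇒  F.F......  {a→[2]; c→[0]}
  5. create(b)  ⇒  FFF......  {a→[2]; b→[1]; c→[0]}
  6. append(b, 1)  ⇒  FFFF.....  {a→[2]; b→[1, 3]; c→[0]}
  7. unlink(a)  ⇒  FF.F.....  {b→[1, 3]; c→[0]}
  8. create(d)  ⇒  FFFF.....  {b→[1, 3]; c→[0]; d→[2]}
  9. append(b, 2)  ⇒  FFFFFF...  {b→[1, 3, 4, 5]; c→[0]; d→[2]}
  10. truncate(b, 1)  ⇒  FFF......  {b→[1]; c→[0]; d→[2]}
  11. unlink(d)  ⇒  FF.......  {b→[1]; c→[0]}
  12. append(c, 2)  ⇒  FFFF.....  {b→[1]; c→[0, 2, 3]}

bitmap = FFFF.....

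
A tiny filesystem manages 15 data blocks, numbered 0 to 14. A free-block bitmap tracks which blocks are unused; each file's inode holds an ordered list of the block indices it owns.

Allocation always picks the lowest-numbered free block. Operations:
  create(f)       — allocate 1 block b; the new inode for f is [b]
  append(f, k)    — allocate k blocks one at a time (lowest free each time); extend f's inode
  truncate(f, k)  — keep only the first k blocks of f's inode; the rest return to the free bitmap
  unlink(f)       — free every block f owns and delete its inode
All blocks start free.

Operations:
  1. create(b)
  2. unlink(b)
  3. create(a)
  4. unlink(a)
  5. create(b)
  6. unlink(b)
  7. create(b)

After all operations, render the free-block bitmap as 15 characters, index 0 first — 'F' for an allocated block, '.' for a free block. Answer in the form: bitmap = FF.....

bitmap = F..............

after create(b) → b:[0]  free=[F..............]
after unlink(b) →   free=[...............]
after create(a) → a:[0]  free=[F..............]
after unlink(a) →   free=[...............]
after create(b) → b:[0]  free=[F..............]
after unlink(b) →   free=[...............]
after create(b) → b:[0]  free=[F..............]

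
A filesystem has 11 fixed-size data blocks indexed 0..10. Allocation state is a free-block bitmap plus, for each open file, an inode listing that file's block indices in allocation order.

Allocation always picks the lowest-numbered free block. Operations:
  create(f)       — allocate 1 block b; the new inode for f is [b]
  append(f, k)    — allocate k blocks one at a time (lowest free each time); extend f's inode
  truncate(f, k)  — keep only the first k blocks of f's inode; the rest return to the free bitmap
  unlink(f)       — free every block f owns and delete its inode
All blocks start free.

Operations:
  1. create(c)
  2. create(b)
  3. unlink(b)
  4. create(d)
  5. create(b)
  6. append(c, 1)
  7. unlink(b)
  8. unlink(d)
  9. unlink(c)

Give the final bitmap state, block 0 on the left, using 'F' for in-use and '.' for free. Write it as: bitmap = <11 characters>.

bitmap = ...........

create(c): bitmap=F.......... | c=[0]
create(b): bitmap=FF......... | b=[1] c=[0]
unlink(b): bitmap=F.......... | c=[0]
create(d): bitmap=FF......... | c=[0] d=[1]
create(b): bitmap=FFF........ | b=[2] c=[0] d=[1]
append(c, 1): bitmap=FFFF....... | b=[2] c=[0, 3] d=[1]
unlink(b): bitmap=FF.F....... | c=[0, 3] d=[1]
unlink(d): bitmap=F..F....... | c=[0, 3]
unlink(c): bitmap=........... | 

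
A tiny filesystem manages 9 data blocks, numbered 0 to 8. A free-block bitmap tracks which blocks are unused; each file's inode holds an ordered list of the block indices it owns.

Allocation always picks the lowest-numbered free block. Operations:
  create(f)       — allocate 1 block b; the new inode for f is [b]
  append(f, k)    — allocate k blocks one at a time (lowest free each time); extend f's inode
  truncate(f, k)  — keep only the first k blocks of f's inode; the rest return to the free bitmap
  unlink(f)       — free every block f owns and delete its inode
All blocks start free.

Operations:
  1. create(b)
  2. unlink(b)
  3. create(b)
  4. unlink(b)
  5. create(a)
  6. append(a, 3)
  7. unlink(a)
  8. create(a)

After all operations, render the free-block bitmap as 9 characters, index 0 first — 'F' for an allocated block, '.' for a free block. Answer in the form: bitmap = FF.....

  1. create(b)  ⇒  F........  {b→[0]}
  2. unlink(b)  ⇒  .........  {}
  3. create(b)  ⇒  F........  {b→[0]}
  4. unlink(b)  ⇒  .........  {}
  5. create(a)  ⇒  F........  {a→[0]}
  6. append(a, 3)  ⇒  FFFF.....  {a→[0, 1, 2, 3]}
  7. unlink(a)  ⇒  .........  {}
  8. create(a)  ⇒  F........  {a→[0]}

bitmap = F........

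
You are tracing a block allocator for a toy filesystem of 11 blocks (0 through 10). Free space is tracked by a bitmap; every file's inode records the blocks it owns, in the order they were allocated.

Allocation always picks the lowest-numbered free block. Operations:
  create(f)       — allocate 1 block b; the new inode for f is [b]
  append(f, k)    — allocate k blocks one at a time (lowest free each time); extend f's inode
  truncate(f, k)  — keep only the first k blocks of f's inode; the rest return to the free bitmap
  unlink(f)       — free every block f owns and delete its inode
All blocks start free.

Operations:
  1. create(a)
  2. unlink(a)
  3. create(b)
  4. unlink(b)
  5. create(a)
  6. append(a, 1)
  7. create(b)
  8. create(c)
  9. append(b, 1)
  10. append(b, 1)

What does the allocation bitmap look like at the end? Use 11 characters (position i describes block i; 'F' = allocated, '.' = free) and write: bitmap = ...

[1] create(a) — a=0 (map F..........)
[2] unlink(a) —  (map ...........)
[3] create(b) — b=0 (map F..........)
[4] unlink(b) —  (map ...........)
[5] create(a) — a=0 (map F..........)
[6] append(a, 1) — a=0,1 (map FF.........)
[7] create(b) — a=0,1 b=2 (map FFF........)
[8] create(c) — a=0,1 b=2 c=3 (map FFFF.......)
[9] append(b, 1) — a=0,1 b=2,4 c=3 (map FFFFF......)
[10] append(b, 1) — a=0,1 b=2,4,5 c=3 (map FFFFFF.....)

bitmap = FFFFFF.....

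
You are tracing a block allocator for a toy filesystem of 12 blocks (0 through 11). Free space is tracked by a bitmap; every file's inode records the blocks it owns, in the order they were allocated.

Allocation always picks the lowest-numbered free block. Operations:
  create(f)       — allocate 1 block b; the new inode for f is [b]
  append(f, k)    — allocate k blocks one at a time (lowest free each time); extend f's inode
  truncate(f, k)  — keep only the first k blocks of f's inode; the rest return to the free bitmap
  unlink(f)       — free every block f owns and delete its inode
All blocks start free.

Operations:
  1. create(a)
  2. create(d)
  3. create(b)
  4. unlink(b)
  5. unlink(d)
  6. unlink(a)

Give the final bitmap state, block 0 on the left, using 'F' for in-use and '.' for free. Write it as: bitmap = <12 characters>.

after create(a) → a:[0]  free=[F...........]
after create(d) → a:[0], d:[1]  free=[FF..........]
after create(b) → a:[0], b:[2], d:[1]  free=[FFF.........]
after unlink(b) → a:[0], d:[1]  free=[FF..........]
after unlink(d) → a:[0]  free=[F...........]
after unlink(a) →   free=[............]

bitmap = ............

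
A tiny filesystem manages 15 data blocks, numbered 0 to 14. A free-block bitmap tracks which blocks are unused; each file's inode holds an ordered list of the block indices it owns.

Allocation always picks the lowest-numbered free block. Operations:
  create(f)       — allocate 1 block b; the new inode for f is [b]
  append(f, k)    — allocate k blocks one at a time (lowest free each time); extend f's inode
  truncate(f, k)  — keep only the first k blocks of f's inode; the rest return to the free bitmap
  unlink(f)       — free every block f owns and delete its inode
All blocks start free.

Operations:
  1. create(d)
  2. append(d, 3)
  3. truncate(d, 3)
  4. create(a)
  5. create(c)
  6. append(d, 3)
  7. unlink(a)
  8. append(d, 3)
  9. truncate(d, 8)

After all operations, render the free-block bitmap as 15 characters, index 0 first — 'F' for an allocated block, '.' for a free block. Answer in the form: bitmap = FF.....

create(d): bitmap=F.............. | d=[0]
append(d, 3): bitmap=FFFF........... | d=[0, 1, 2, 3]
truncate(d, 3): bitmap=FFF............ | d=[0, 1, 2]
create(a): bitmap=FFFF........... | a=[3] d=[0, 1, 2]
create(c): bitmap=FFFFF.......... | a=[3] c=[4] d=[0, 1, 2]
append(d, 3): bitmap=FFFFFFFF....... | a=[3] c=[4] d=[0, 1, 2, 5, 6, 7]
unlink(a): bitmap=FFF.FFFF....... | c=[4] d=[0, 1, 2, 5, 6, 7]
append(d, 3): bitmap=FFFFFFFFFF..... | c=[4] d=[0, 1, 2, 5, 6, 7, 3, 8, 9]
truncate(d, 8): bitmap=FFFFFFFFF...... | c=[4] d=[0, 1, 2, 5, 6, 7, 3, 8]

bitmap = FFFFFFFFF......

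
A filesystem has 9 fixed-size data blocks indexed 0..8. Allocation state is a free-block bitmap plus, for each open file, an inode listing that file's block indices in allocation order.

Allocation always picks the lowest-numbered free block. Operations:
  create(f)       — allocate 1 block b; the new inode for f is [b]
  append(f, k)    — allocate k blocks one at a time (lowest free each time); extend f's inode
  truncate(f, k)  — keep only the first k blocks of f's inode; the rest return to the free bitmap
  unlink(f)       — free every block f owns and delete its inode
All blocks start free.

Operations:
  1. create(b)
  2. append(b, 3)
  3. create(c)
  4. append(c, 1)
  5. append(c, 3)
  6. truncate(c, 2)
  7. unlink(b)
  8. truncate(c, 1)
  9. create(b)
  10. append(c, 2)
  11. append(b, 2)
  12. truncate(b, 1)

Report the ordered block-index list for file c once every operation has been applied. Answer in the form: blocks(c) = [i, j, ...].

blocks(c) = [4, 1, 2]

create(b): bitmap=F........ | b=[0]
append(b, 3): bitmap=FFFF..... | b=[0, 1, 2, 3]
create(c): bitmap=FFFFF.... | b=[0, 1, 2, 3] c=[4]
append(c, 1): bitmap=FFFFFF... | b=[0, 1, 2, 3] c=[4, 5]
append(c, 3): bitmap=FFFFFFFFF | b=[0, 1, 2, 3] c=[4, 5, 6, 7, 8]
truncate(c, 2): bitmap=FFFFFF... | b=[0, 1, 2, 3] c=[4, 5]
unlink(b): bitmap=....FF... | c=[4, 5]
truncate(c, 1): bitmap=....F.... | c=[4]
create(b): bitmap=F...F.... | b=[0] c=[4]
append(c, 2): bitmap=FFF.F.... | b=[0] c=[4, 1, 2]
append(b, 2): bitmap=FFFFFF... | b=[0, 3, 5] c=[4, 1, 2]
truncate(b, 1): bitmap=FFF.F.... | b=[0] c=[4, 1, 2]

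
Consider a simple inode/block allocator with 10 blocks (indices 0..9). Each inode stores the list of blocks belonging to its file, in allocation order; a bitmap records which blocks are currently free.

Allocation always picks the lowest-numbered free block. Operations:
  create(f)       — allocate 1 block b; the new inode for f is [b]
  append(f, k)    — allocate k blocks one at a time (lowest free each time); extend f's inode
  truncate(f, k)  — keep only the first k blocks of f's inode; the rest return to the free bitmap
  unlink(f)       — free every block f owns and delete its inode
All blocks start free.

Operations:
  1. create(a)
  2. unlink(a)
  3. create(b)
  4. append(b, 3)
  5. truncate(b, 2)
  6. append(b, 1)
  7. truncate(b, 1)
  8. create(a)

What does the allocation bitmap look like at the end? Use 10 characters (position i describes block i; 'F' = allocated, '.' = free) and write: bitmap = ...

after create(a) → a:[0]  free=[F.........]
after unlink(a) →   free=[..........]
after create(b) → b:[0]  free=[F.........]
after append(b, 3) → b:[0, 1, 2, 3]  free=[FFFF......]
after truncate(b, 2) → b:[0, 1]  free=[FF........]
after append(b, 1) → b:[0, 1, 2]  free=[FFF.......]
after truncate(b, 1) → b:[0]  free=[F.........]
after create(a) → a:[1], b:[0]  free=[FF........]

bitmap = FF........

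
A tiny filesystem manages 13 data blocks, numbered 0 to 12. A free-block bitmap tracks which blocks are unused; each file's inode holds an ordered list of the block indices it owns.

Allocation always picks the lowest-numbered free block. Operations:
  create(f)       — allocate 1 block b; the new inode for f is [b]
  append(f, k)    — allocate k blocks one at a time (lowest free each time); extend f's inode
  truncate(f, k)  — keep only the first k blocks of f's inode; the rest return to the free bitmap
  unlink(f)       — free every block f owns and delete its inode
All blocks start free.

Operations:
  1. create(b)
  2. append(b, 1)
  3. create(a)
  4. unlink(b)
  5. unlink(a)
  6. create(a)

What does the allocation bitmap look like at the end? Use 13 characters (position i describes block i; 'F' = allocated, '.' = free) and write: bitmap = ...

bitmap = F............

  1. create(b)  ⇒  F............  {b→[0]}
  2. append(b, 1)  ⇒  FF...........  {b→[0, 1]}
  3. create(a)  ⇒  FFF..........  {a→[2]; b→[0, 1]}
  4. unlink(b)  ⇒  ..F..........  {a→[2]}
  5. unlink(a)  ⇒  .............  {}
  6. create(a)  ⇒  F............  {a→[0]}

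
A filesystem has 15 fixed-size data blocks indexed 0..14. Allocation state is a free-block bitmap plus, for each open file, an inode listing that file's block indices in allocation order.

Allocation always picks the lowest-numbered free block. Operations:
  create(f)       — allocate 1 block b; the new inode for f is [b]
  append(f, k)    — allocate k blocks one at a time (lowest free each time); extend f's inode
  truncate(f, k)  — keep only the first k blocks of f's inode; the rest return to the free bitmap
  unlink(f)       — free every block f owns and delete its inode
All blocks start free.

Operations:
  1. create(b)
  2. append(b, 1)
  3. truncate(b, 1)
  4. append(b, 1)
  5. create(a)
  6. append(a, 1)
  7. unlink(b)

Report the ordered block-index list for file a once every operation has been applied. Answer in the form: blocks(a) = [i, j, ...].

blocks(a) = [2, 3]

  1. create(b)  ⇒  F..............  {b→[0]}
  2. append(b, 1)  ⇒  FF.............  {b→[0, 1]}
  3. truncate(b, 1)  ⇒  F..............  {b→[0]}
  4. append(b, 1)  ⇒  FF.............  {b→[0, 1]}
  5. create(a)  ⇒  FFF............  {a→[2]; b→[0, 1]}
  6. append(a, 1)  ⇒  FFFF...........  {a→[2, 3]; b→[0, 1]}
  7. unlink(b)  ⇒  ..FF...........  {a→[2, 3]}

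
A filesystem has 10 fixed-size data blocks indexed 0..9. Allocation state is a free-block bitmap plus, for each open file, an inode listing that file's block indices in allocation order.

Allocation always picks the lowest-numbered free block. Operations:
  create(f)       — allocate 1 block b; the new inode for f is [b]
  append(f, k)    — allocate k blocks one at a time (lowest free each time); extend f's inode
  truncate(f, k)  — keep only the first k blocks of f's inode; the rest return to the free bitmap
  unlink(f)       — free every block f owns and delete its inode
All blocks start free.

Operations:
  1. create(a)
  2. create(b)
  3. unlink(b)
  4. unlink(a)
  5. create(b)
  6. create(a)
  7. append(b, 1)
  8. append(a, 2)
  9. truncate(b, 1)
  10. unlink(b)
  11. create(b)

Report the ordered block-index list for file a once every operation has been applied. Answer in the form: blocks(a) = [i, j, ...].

after create(a) → a:[0]  free=[F.........]
after create(b) → a:[0], b:[1]  free=[FF........]
after unlink(b) → a:[0]  free=[F.........]
after unlink(a) →   free=[..........]
after create(b) → b:[0]  free=[F.........]
after create(a) → a:[1], b:[0]  free=[FF........]
after append(b, 1) → a:[1], b:[0, 2]  free=[FFF.......]
after append(a, 2) → a:[1, 3, 4], b:[0, 2]  free=[FFFFF.....]
after truncate(b, 1) → a:[1, 3, 4], b:[0]  free=[FF.FF.....]
after unlink(b) → a:[1, 3, 4]  free=[.F.FF.....]
after create(b) → a:[1, 3, 4], b:[0]  free=[FF.FF.....]

blocks(a) = [1, 3, 4]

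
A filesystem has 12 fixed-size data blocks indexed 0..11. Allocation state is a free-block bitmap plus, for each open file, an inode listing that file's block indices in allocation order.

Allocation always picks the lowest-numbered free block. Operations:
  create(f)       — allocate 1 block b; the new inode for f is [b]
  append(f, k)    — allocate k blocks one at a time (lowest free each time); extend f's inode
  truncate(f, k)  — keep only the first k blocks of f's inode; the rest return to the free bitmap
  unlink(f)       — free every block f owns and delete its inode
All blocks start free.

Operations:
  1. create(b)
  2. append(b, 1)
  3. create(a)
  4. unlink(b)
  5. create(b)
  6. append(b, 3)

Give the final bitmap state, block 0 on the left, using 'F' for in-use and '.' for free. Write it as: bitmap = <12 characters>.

bitmap = FFFFF.......

[1] create(b) — b=0 (map F...........)
[2] append(b, 1) — b=0,1 (map FF..........)
[3] create(a) — a=2 b=0,1 (map FFF.........)
[4] unlink(b) — a=2 (map ..F.........)
[5] create(b) — a=2 b=0 (map F.F.........)
[6] append(b, 3) — a=2 b=0,1,3,4 (map FFFFF.......)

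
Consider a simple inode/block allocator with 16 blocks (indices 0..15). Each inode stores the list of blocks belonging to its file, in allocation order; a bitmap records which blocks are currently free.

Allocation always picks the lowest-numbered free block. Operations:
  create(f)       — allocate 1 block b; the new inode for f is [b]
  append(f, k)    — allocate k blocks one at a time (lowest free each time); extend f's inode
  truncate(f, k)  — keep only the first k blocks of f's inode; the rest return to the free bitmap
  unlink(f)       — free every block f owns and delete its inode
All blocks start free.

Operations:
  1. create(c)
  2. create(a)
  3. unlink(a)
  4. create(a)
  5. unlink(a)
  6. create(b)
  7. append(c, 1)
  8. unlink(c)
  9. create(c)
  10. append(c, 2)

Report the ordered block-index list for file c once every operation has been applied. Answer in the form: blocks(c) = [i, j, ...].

create(c): bitmap=F............... | c=[0]
create(a): bitmap=FF.............. | a=[1] c=[0]
unlink(a): bitmap=F............... | c=[0]
create(a): bitmap=FF.............. | a=[1] c=[0]
unlink(a): bitmap=F............... | c=[0]
create(b): bitmap=FF.............. | b=[1] c=[0]
append(c, 1): bitmap=FFF............. | b=[1] c=[0, 2]
unlink(c): bitmap=.F.............. | b=[1]
create(c): bitmap=FF.............. | b=[1] c=[0]
append(c, 2): bitmap=FFFF............ | b=[1] c=[0, 2, 3]

blocks(c) = [0, 2, 3]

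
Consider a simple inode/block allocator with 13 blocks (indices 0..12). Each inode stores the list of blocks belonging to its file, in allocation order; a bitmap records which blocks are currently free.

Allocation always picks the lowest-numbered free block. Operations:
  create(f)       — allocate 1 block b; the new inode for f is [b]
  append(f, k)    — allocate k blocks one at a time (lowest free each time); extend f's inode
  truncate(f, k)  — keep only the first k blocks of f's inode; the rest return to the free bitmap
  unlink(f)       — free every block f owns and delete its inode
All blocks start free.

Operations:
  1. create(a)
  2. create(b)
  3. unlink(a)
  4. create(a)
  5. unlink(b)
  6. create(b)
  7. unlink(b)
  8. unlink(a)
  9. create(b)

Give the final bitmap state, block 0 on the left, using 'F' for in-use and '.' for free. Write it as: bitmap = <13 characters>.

[1] create(a) — a=0 (map F............)
[2] create(b) — a=0 b=1 (map FF...........)
[3] unlink(a) — b=1 (map .F...........)
[4] create(a) — a=0 b=1 (map FF...........)
[5] unlink(b) — a=0 (map F............)
[6] create(b) — a=0 b=1 (map FF...........)
[7] unlink(b) — a=0 (map F............)
[8] unlink(a) —  (map .............)
[9] create(b) — b=0 (map F............)

bitmap = F............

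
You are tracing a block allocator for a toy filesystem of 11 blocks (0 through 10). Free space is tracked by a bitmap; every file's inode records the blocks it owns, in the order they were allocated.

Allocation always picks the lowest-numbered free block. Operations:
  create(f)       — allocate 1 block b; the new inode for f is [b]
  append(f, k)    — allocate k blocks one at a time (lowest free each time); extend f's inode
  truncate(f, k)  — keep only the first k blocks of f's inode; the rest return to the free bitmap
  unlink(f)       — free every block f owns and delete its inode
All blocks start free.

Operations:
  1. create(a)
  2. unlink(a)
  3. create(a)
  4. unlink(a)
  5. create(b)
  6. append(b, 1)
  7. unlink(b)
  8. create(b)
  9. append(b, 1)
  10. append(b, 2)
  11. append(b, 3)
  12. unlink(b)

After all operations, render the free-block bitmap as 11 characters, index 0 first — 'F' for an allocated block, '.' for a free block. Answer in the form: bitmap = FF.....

bitmap = ...........

  1. create(a)  ⇒  F..........  {a→[0]}
  2. unlink(a)  ⇒  ...........  {}
  3. create(a)  ⇒  F..........  {a→[0]}
  4. unlink(a)  ⇒  ...........  {}
  5. create(b)  ⇒  F..........  {b→[0]}
  6. append(b, 1)  ⇒  FF.........  {b→[0, 1]}
  7. unlink(b)  ⇒  ...........  {}
  8. create(b)  ⇒  F..........  {b→[0]}
  9. append(b, 1)  ⇒  FF.........  {b→[0, 1]}
  10. append(b, 2)  ⇒  FFFF.......  {b→[0, 1, 2, 3]}
  11. append(b, 3)  ⇒  FFFFFFF....  {b→[0, 1, 2, 3, 4, 5, 6]}
  12. unlink(b)  ⇒  ...........  {}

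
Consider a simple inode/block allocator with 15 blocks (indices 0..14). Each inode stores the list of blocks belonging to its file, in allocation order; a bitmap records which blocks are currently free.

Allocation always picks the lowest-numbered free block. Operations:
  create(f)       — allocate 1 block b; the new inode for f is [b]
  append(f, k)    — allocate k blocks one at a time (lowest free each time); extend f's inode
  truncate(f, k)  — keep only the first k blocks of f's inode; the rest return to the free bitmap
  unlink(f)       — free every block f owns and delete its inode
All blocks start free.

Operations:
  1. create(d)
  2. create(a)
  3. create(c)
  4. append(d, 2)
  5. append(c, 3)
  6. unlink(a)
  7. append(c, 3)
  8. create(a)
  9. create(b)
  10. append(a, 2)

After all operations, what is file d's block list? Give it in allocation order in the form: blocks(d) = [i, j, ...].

blocks(d) = [0, 3, 4]

[1] create(d) — d=0 (map F..............)
[2] create(a) — a=1 d=0 (map FF.............)
[3] create(c) — a=1 c=2 d=0 (map FFF............)
[4] append(d, 2) — a=1 c=2 d=0,3,4 (map FFFFF..........)
[5] append(c, 3) — a=1 c=2,5,6,7 d=0,3,4 (map FFFFFFFF.......)
[6] unlink(a) — c=2,5,6,7 d=0,3,4 (map F.FFFFFF.......)
[7] append(c, 3) — c=2,5,6,7,1,8,9 d=0,3,4 (map FFFFFFFFFF.....)
[8] create(a) — a=10 c=2,5,6,7,1,8,9 d=0,3,4 (map FFFFFFFFFFF....)
[9] create(b) — a=10 b=11 c=2,5,6,7,1,8,9 d=0,3,4 (map FFFFFFFFFFFF...)
[10] append(a, 2) — a=10,12,13 b=11 c=2,5,6,7,1,8,9 d=0,3,4 (map FFFFFFFFFFFFFF.)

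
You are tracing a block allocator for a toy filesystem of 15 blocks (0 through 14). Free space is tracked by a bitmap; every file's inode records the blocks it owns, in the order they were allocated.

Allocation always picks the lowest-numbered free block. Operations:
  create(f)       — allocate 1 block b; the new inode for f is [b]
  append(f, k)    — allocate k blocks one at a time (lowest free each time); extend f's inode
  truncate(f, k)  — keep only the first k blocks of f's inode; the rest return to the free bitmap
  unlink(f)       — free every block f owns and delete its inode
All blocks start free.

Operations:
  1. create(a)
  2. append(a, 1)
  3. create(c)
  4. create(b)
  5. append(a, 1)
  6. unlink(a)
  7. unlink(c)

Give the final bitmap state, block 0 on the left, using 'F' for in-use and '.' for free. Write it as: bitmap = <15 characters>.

[1] create(a) — a=0 (map F..............)
[2] append(a, 1) — a=0,1 (map FF.............)
[3] create(c) — a=0,1 c=2 (map FFF............)
[4] create(b) — a=0,1 b=3 c=2 (map FFFF...........)
[5] append(a, 1) — a=0,1,4 b=3 c=2 (map FFFFF..........)
[6] unlink(a) — b=3 c=2 (map ..FF...........)
[7] unlink(c) — b=3 (map ...F...........)

bitmap = ...F...........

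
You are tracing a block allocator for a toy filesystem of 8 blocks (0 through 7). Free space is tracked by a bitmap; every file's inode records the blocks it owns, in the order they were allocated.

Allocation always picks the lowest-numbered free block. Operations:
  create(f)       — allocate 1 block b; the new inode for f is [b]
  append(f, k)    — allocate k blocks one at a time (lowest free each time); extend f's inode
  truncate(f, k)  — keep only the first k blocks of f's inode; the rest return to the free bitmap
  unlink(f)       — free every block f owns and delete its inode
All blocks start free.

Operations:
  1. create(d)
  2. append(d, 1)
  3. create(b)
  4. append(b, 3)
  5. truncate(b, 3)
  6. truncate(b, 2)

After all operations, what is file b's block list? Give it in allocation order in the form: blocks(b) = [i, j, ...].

  1. create(d)  ⇒  F.......  {d→[0]}
  2. append(d, 1)  ⇒  FF......  {d→[0, 1]}
  3. create(b)  ⇒  FFF.....  {b→[2]; d→[0, 1]}
  4. append(b, 3)  ⇒  FFFFFF..  {b→[2, 3, 4, 5]; d→[0, 1]}
  5. truncate(b, 3)  ⇒  FFFFF...  {b→[2, 3, 4]; d→[0, 1]}
  6. truncate(b, 2)  ⇒  FFFF....  {b→[2, 3]; d→[0, 1]}

blocks(b) = [2, 3]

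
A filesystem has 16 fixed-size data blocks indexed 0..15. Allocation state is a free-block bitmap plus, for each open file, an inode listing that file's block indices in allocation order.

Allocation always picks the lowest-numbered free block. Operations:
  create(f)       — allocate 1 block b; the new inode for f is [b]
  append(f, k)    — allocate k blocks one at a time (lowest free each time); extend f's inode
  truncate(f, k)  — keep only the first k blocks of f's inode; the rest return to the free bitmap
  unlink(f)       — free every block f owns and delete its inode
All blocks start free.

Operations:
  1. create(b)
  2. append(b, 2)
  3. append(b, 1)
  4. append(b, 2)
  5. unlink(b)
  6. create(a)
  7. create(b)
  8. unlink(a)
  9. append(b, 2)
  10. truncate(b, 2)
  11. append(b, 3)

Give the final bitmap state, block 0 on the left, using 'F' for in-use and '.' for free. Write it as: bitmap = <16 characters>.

bitmap = FFFFF...........

create(b): bitmap=F............... | b=[0]
append(b, 2): bitmap=FFF............. | b=[0, 1, 2]
append(b, 1): bitmap=FFFF............ | b=[0, 1, 2, 3]
append(b, 2): bitmap=FFFFFF.......... | b=[0, 1, 2, 3, 4, 5]
unlink(b): bitmap=................ | 
create(a): bitmap=F............... | a=[0]
create(b): bitmap=FF.............. | a=[0] b=[1]
unlink(a): bitmap=.F.............. | b=[1]
append(b, 2): bitmap=FFF............. | b=[1, 0, 2]
truncate(b, 2): bitmap=FF.............. | b=[1, 0]
append(b, 3): bitmap=FFFFF........... | b=[1, 0, 2, 3, 4]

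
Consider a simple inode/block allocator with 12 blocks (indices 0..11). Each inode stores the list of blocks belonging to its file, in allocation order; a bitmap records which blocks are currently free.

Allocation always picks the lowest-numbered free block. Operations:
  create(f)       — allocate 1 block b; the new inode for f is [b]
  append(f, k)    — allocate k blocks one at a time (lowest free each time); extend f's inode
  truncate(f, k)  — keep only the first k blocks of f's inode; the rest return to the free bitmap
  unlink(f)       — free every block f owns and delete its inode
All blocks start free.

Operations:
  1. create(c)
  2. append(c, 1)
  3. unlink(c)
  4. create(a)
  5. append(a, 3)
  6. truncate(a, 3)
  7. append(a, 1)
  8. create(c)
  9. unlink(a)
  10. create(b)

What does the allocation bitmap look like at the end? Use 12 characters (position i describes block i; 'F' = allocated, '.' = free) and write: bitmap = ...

  1. create(c)  ⇒  F...........  {c→[0]}
  2. append(c, 1)  ⇒  FF..........  {c→[0, 1]}
  3. unlink(c)  ⇒  ............  {}
  4. create(a)  ⇒  F...........  {a→[0]}
  5. append(a, 3)  ⇒  FFFF........  {a→[0, 1, 2, 3]}
  6. truncate(a, 3)  ⇒  FFF.........  {a→[0, 1, 2]}
  7. append(a, 1)  ⇒  FFFF........  {a→[0, 1, 2, 3]}
  8. create(c)  ⇒  FFFFF.......  {a→[0, 1, 2, 3]; c→[4]}
  9. unlink(a)  ⇒  ....F.......  {c→[4]}
  10. create(b)  ⇒  F...F.......  {b→[0]; c→[4]}

bitmap = F...F.......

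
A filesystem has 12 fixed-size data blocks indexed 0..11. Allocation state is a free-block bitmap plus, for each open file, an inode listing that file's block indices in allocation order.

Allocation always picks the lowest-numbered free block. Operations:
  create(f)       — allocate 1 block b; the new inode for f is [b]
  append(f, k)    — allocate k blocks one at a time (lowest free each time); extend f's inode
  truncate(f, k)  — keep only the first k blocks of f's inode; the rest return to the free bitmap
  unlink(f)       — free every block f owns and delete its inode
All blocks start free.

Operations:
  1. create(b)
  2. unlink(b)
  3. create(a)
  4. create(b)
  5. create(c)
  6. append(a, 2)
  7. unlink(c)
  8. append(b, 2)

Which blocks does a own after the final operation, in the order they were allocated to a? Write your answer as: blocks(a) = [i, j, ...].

  1. create(b)  ⇒  F...........  {b→[0]}
  2. unlink(b)  ⇒  ............  {}
  3. create(a)  ⇒  F...........  {a→[0]}
  4. create(b)  ⇒  FF..........  {a→[0]; b→[1]}
  5. create(c)  ⇒  FFF.........  {a→[0]; b→[1]; c→[2]}
  6. append(a, 2)  ⇒  FFFFF.......  {a→[0, 3, 4]; b→[1]; c→[2]}
  7. unlink(c)  ⇒  FF.FF.......  {a→[0, 3, 4]; b→[1]}
  8. append(b, 2)  ⇒  FFFFFF......  {a→[0, 3, 4]; b→[1, 2, 5]}

blocks(a) = [0, 3, 4]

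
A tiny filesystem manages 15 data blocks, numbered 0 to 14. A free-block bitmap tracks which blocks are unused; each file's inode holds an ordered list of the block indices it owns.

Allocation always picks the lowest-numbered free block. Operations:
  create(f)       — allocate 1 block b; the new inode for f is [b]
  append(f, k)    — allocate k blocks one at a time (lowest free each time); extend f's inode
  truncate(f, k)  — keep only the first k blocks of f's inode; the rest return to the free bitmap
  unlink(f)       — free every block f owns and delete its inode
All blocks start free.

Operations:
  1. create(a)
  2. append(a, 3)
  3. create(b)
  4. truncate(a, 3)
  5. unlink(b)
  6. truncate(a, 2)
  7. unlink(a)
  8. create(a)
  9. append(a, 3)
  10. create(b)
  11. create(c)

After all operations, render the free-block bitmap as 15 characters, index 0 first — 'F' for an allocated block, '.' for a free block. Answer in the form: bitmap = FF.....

  1. create(a)  ⇒  F..............  {a→[0]}
  2. append(a, 3)  ⇒  FFFF...........  {a→[0, 1, 2, 3]}
  3. create(b)  ⇒  FFFFF..........  {a→[0, 1, 2, 3]; b→[4]}
  4. truncate(a, 3)  ⇒  FFF.F..........  {a→[0, 1, 2]; b→[4]}
  5. unlink(b)  ⇒  FFF............  {a→[0, 1, 2]}
  6. truncate(a, 2)  ⇒  FF.............  {a→[0, 1]}
  7. unlink(a)  ⇒  ...............  {}
  8. create(a)  ⇒  F..............  {a→[0]}
  9. append(a, 3)  ⇒  FFFF...........  {a→[0, 1, 2, 3]}
  10. create(b)  ⇒  FFFFF..........  {a→[0, 1, 2, 3]; b→[4]}
  11. create(c)  ⇒  FFFFFF.........  {a→[0, 1, 2, 3]; b→[4]; c→[5]}

bitmap = FFFFFF.........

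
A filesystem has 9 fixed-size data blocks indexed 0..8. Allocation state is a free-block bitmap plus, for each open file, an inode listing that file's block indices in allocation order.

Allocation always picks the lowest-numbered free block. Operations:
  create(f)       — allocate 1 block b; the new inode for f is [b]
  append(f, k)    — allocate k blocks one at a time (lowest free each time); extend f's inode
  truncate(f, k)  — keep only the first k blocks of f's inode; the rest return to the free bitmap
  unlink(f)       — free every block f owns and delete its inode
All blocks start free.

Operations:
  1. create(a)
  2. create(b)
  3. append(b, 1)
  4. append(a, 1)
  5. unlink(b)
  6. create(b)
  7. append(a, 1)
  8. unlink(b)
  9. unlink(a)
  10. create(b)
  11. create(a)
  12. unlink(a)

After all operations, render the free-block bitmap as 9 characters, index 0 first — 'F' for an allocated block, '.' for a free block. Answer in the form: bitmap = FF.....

bitmap = F........

create(a): bitmap=F........ | a=[0]
create(b): bitmap=FF....... | a=[0] b=[1]
append(b, 1): bitmap=FFF...... | a=[0] b=[1, 2]
append(a, 1): bitmap=FFFF..... | a=[0, 3] b=[1, 2]
unlink(b): bitmap=F..F..... | a=[0, 3]
create(b): bitmap=FF.F..... | a=[0, 3] b=[1]
append(a, 1): bitmap=FFFF..... | a=[0, 3, 2] b=[1]
unlink(b): bitmap=F.FF..... | a=[0, 3, 2]
unlink(a): bitmap=......... | 
create(b): bitmap=F........ | b=[0]
create(a): bitmap=FF....... | a=[1] b=[0]
unlink(a): bitmap=F........ | b=[0]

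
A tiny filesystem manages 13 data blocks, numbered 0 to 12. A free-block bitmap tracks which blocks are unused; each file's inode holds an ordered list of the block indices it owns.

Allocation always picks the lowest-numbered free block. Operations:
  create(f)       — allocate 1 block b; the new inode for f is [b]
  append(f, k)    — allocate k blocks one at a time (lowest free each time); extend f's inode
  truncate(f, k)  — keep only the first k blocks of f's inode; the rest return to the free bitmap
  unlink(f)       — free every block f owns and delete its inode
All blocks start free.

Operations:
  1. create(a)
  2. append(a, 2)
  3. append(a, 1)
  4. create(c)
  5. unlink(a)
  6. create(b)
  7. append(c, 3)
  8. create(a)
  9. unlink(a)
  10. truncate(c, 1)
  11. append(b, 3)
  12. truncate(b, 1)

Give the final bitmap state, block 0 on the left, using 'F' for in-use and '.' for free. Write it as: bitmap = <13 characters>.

[1] create(a) — a=0 (map F............)
[2] append(a, 2) — a=0,1,2 (map FFF..........)
[3] append(a, 1) — a=0,1,2,3 (map FFFF.........)
[4] create(c) — a=0,1,2,3 c=4 (map FFFFF........)
[5] unlink(a) — c=4 (map ....F........)
[6] create(b) — b=0 c=4 (map F...F........)
[7] append(c, 3) — b=0 c=4,1,2,3 (map FFFFF........)
[8] create(a) — a=5 b=0 c=4,1,2,3 (map FFFFFF.......)
[9] unlink(a) — b=0 c=4,1,2,3 (map FFFFF........)
[10] truncate(c, 1) — b=0 c=4 (map F...F........)
[11] append(b, 3) — b=0,1,2,3 c=4 (map FFFFF........)
[12] truncate(b, 1) — b=0 c=4 (map F...F........)

bitmap = F...F........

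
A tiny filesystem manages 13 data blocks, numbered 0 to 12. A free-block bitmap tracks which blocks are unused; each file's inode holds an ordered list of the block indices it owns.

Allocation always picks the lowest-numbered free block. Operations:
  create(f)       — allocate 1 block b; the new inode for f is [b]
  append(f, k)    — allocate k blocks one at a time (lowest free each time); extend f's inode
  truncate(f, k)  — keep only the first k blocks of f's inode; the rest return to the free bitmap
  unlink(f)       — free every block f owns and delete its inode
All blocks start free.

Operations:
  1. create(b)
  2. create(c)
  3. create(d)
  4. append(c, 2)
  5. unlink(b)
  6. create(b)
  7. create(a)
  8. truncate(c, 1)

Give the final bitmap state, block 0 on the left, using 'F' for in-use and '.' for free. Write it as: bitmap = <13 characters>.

bitmap = FFF..F.......

create(b): bitmap=F............ | b=[0]
create(c): bitmap=FF........... | b=[0] c=[1]
create(d): bitmap=FFF.......... | b=[0] c=[1] d=[2]
append(c, 2): bitmap=FFFFF........ | b=[0] c=[1, 3, 4] d=[2]
unlink(b): bitmap=.FFFF........ | c=[1, 3, 4] d=[2]
create(b): bitmap=FFFFF........ | b=[0] c=[1, 3, 4] d=[2]
create(a): bitmap=FFFFFF....... | a=[5] b=[0] c=[1, 3, 4] d=[2]
truncate(c, 1): bitmap=FFF..F....... | a=[5] b=[0] c=[1] d=[2]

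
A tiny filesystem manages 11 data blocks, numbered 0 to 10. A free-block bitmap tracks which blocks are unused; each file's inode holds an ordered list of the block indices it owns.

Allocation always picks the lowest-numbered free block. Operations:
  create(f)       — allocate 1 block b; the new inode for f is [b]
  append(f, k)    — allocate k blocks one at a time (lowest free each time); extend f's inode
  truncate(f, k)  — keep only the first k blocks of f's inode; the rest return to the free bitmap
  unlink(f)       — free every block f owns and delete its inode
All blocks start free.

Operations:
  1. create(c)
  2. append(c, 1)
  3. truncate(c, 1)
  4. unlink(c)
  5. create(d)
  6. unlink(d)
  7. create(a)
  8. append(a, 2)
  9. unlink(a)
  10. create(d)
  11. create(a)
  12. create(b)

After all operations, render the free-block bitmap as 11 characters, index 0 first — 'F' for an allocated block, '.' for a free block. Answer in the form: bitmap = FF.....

bitmap = FFF........

after create(c) → c:[0]  free=[F..........]
after append(c, 1) → c:[0, 1]  free=[FF.........]
after truncate(c, 1) → c:[0]  free=[F..........]
after unlink(c) →   free=[...........]
after create(d) → d:[0]  free=[F..........]
after unlink(d) →   free=[...........]
after create(a) → a:[0]  free=[F..........]
after append(a, 2) → a:[0, 1, 2]  free=[FFF........]
after unlink(a) →   free=[...........]
after create(d) → d:[0]  free=[F..........]
after create(a) → a:[1], d:[0]  free=[FF.........]
after create(b) → a:[1], b:[2], d:[0]  free=[FFF........]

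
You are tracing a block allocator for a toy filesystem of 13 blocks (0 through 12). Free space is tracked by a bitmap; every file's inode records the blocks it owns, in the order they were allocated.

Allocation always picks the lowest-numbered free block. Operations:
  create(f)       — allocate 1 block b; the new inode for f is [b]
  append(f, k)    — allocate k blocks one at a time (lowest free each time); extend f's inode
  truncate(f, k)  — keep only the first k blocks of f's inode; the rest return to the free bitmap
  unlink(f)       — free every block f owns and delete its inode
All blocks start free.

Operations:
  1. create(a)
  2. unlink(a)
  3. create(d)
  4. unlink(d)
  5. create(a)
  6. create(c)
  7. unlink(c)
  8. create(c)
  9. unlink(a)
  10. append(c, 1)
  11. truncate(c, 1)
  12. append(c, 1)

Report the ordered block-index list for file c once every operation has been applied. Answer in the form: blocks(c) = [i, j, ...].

blocks(c) = [1, 0]

  1. create(a)  ⇒  F............  {a→[0]}
  2. unlink(a)  ⇒  .............  {}
  3. create(d)  ⇒  F............  {d→[0]}
  4. unlink(d)  ⇒  .............  {}
  5. create(a)  ⇒  F............  {a→[0]}
  6. create(c)  ⇒  FF...........  {a→[0]; c→[1]}
  7. unlink(c)  ⇒  F............  {a→[0]}
  8. create(c)  ⇒  FF...........  {a→[0]; c→[1]}
  9. unlink(a)  ⇒  .F...........  {c→[1]}
  10. append(c, 1)  ⇒  FF...........  {c→[1, 0]}
  11. truncate(c, 1)  ⇒  .F...........  {c→[1]}
  12. append(c, 1)  ⇒  FF...........  {c→[1, 0]}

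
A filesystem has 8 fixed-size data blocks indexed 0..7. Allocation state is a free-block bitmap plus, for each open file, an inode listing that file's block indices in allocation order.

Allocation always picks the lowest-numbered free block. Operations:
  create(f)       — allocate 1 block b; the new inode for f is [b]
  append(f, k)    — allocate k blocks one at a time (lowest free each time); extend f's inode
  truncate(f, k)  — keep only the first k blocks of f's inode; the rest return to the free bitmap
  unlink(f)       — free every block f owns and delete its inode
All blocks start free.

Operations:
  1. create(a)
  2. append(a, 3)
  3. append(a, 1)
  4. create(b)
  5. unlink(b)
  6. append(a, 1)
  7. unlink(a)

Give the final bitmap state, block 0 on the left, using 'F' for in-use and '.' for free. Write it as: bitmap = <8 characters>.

create(a): bitmap=F....... | a=[0]
append(a, 3): bitmap=FFFF.... | a=[0, 1, 2, 3]
append(a, 1): bitmap=FFFFF... | a=[0, 1, 2, 3, 4]
create(b): bitmap=FFFFFF.. | a=[0, 1, 2, 3, 4] b=[5]
unlink(b): bitmap=FFFFF... | a=[0, 1, 2, 3, 4]
append(a, 1): bitmap=FFFFFF.. | a=[0, 1, 2, 3, 4, 5]
unlink(a): bitmap=........ | 

bitmap = ........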